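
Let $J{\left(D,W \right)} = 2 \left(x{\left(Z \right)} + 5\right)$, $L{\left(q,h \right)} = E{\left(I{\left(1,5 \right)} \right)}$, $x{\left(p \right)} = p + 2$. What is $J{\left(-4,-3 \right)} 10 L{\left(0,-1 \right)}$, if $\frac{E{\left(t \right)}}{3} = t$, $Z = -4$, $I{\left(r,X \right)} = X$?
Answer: $900$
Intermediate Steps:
$x{\left(p \right)} = 2 + p$
$E{\left(t \right)} = 3 t$
$L{\left(q,h \right)} = 15$ ($L{\left(q,h \right)} = 3 \cdot 5 = 15$)
$J{\left(D,W \right)} = 6$ ($J{\left(D,W \right)} = 2 \left(\left(2 - 4\right) + 5\right) = 2 \left(-2 + 5\right) = 2 \cdot 3 = 6$)
$J{\left(-4,-3 \right)} 10 L{\left(0,-1 \right)} = 6 \cdot 10 \cdot 15 = 60 \cdot 15 = 900$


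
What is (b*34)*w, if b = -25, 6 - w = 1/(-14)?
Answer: -36125/7 ≈ -5160.7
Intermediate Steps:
w = 85/14 (w = 6 - 1/(-14) = 6 - 1*(-1/14) = 6 + 1/14 = 85/14 ≈ 6.0714)
(b*34)*w = -25*34*(85/14) = -850*85/14 = -36125/7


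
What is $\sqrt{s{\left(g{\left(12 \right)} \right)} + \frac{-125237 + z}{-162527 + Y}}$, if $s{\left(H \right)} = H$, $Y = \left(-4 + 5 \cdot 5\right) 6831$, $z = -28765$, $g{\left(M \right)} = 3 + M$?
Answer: $\frac{\sqrt{2099037198}}{9538} \approx 4.8034$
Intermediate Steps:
$Y = 143451$ ($Y = \left(-4 + 25\right) 6831 = 21 \cdot 6831 = 143451$)
$\sqrt{s{\left(g{\left(12 \right)} \right)} + \frac{-125237 + z}{-162527 + Y}} = \sqrt{\left(3 + 12\right) + \frac{-125237 - 28765}{-162527 + 143451}} = \sqrt{15 - \frac{154002}{-19076}} = \sqrt{15 - - \frac{77001}{9538}} = \sqrt{15 + \frac{77001}{9538}} = \sqrt{\frac{220071}{9538}} = \frac{\sqrt{2099037198}}{9538}$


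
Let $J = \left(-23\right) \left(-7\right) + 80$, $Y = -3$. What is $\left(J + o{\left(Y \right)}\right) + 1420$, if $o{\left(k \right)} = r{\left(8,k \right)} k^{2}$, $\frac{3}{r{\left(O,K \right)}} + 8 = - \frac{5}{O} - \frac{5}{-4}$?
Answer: $\frac{97783}{59} \approx 1657.3$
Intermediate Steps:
$r{\left(O,K \right)} = \frac{3}{- \frac{27}{4} - \frac{5}{O}}$ ($r{\left(O,K \right)} = \frac{3}{-8 - \left(- \frac{5}{4} + \frac{5}{O}\right)} = \frac{3}{-8 + \left(- \frac{5}{O} + \frac{5}{4}\right)} = \frac{3}{-8 + \left(\frac{5}{4} - \frac{5}{O}\right)} = \frac{3}{- \frac{27}{4} - \frac{5}{O}}$)
$J = 241$ ($J = 161 + 80 = 241$)
$o{\left(k \right)} = - \frac{24 k^{2}}{59}$ ($o{\left(k \right)} = \left(-12\right) 8 \frac{1}{20 + 27 \cdot 8} k^{2} = \left(-12\right) 8 \frac{1}{20 + 216} k^{2} = \left(-12\right) 8 \cdot \frac{1}{236} k^{2} = - \frac{24 k^{2}}{59}$)
$\left(J + o{\left(Y \right)}\right) + 1420 = \left(241 - \frac{24 \left(-3\right)^{2}}{59}\right) + 1420 = \left(241 - \frac{216}{59}\right) + 1420 = \frac{14003}{59} + 1420 = \frac{97783}{59}$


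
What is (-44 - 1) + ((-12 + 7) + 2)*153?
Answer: -504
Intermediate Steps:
(-44 - 1) + ((-12 + 7) + 2)*153 = -45 + (-5 + 2)*153 = -45 - 3*153 = -45 - 459 = -504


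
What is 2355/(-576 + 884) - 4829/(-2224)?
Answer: 1681213/171248 ≈ 9.8174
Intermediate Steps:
2355/(-576 + 884) - 4829/(-2224) = 2355/308 - 4829*(-1/2224) = 2355*(1/308) + 4829/2224 = 2355/308 + 4829/2224 = 1681213/171248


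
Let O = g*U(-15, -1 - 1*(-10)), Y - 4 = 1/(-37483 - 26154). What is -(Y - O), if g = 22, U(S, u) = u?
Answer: 12345579/63637 ≈ 194.00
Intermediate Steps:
Y = 254547/63637 (Y = 4 + 1/(-37483 - 26154) = 4 + 1/(-63637) = 4 - 1/63637 = 254547/63637 ≈ 4.0000)
O = 198 (O = 22*(-1 - 1*(-10)) = 22*(-1 + 10) = 22*9 = 198)
-(Y - O) = -(254547/63637 - 1*198) = -(254547/63637 - 198) = -1*(-12345579/63637) = 12345579/63637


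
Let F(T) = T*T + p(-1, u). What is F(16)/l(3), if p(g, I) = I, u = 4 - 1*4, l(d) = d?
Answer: 256/3 ≈ 85.333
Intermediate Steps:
u = 0 (u = 4 - 4 = 0)
F(T) = T² (F(T) = T*T + 0 = T² + 0 = T²)
F(16)/l(3) = 16²/3 = 256*(⅓) = 256/3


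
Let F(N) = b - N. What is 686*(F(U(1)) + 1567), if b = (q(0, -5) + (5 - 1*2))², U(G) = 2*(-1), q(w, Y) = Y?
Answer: 1079078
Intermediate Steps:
U(G) = -2
b = 4 (b = (-5 + (5 - 1*2))² = (-5 + (5 - 2))² = (-5 + 3)² = (-2)² = 4)
F(N) = 4 - N
686*(F(U(1)) + 1567) = 686*((4 - 1*(-2)) + 1567) = 686*((4 + 2) + 1567) = 686*(6 + 1567) = 686*1573 = 1079078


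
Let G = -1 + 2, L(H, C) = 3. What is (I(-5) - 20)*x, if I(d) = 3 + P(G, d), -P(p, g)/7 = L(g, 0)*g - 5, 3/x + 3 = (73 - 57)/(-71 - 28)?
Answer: -36531/313 ≈ -116.71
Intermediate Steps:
G = 1
x = -297/313 (x = 3/(-3 + (73 - 57)/(-71 - 28)) = 3/(-3 + 16/(-99)) = 3/(-3 + 16*(-1/99)) = 3/(-3 - 16/99) = 3/(-313/99) = 3*(-99/313) = -297/313 ≈ -0.94888)
P(p, g) = 35 - 21*g (P(p, g) = -7*(3*g - 5) = -7*(-5 + 3*g) = 35 - 21*g)
I(d) = 38 - 21*d (I(d) = 3 + (35 - 21*d) = 38 - 21*d)
(I(-5) - 20)*x = ((38 - 21*(-5)) - 20)*(-297/313) = ((38 + 105) - 20)*(-297/313) = (143 - 20)*(-297/313) = 123*(-297/313) = -36531/313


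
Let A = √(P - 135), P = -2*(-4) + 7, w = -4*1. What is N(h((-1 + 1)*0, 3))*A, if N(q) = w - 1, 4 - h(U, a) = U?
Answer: -10*I*√30 ≈ -54.772*I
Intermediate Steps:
h(U, a) = 4 - U
w = -4
P = 15 (P = 8 + 7 = 15)
N(q) = -5 (N(q) = -4 - 1 = -5)
A = 2*I*√30 (A = √(15 - 135) = √(-120) = 2*I*√30 ≈ 10.954*I)
N(h((-1 + 1)*0, 3))*A = -10*I*√30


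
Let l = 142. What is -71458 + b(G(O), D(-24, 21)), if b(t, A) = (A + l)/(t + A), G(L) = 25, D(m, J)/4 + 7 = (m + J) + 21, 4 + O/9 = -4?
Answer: -1643472/23 ≈ -71455.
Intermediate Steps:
O = -72 (O = -36 + 9*(-4) = -36 - 36 = -72)
D(m, J) = 56 + 4*J + 4*m (D(m, J) = -28 + 4*((m + J) + 21) = -28 + 4*((J + m) + 21) = -28 + 4*(21 + J + m) = -28 + (84 + 4*J + 4*m) = 56 + 4*J + 4*m)
b(t, A) = (142 + A)/(A + t) (b(t, A) = (A + 142)/(t + A) = (142 + A)/(A + t))
-71458 + b(G(O), D(-24, 21)) = -71458 + (142 + (56 + 4*21 + 4*(-24)))/((56 + 4*21 + 4*(-24)) + 25) = -71458 + (142 + (56 + 84 - 96))/((56 + 84 - 96) + 25) = -71458 + (142 + 44)/(44 + 25) = -71458 + 186/69 = -71458 + (1/69)*186 = -71458 + 62/23 = -1643472/23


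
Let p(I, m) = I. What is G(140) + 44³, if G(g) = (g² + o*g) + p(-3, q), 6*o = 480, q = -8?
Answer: 115981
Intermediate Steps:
o = 80 (o = (⅙)*480 = 80)
G(g) = -3 + g² + 80*g (G(g) = (g² + 80*g) - 3 = -3 + g² + 80*g)
G(140) + 44³ = (-3 + 140² + 80*140) + 44³ = (-3 + 19600 + 11200) + 85184 = 30797 + 85184 = 115981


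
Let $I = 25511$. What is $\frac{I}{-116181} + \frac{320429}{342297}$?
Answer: $\frac{3166158098}{4418711973} \approx 0.71653$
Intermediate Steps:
$\frac{I}{-116181} + \frac{320429}{342297} = \frac{25511}{-116181} + \frac{320429}{342297} = 25511 \left(- \frac{1}{116181}\right) + 320429 \cdot \frac{1}{342297} = - \frac{25511}{116181} + \frac{320429}{342297} = \frac{3166158098}{4418711973}$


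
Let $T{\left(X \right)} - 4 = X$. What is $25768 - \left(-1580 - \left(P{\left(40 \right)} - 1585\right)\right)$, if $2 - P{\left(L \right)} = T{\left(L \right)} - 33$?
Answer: $25754$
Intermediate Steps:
$T{\left(X \right)} = 4 + X$
$P{\left(L \right)} = 31 - L$ ($P{\left(L \right)} = 2 - \left(\left(4 + L\right) - 33\right) = 2 - \left(-29 + L\right) = 31 - L$)
$25768 - \left(-1580 - \left(P{\left(40 \right)} - 1585\right)\right) = 25768 - \left(-1580 - \left(\left(31 - 40\right) - 1585\right)\right) = 25768 - \left(-1580 - \left(-9 - 1585\right)\right) = 25768 - \left(-1580 - -1594\right) = 25768 - \left(-1580 + 1594\right) = 25768 - 14 = 25754$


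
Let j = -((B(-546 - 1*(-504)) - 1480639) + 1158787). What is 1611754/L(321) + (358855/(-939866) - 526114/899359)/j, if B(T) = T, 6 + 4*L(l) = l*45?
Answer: 7218789489634270945095/16167495495896004628 ≈ 446.50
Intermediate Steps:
L(l) = -3/2 + 45*l/4 (L(l) = -3/2 + (l*45)/4 = -3/2 + (45*l)/4 = -3/2 + 45*l/4)
j = 321894 (j = -(((-546 - 1*(-504)) - 1480639) + 1158787) = -(((-546 + 504) - 1480639) + 1158787) = -((-42 - 1480639) + 1158787) = -(-1480681 + 1158787) = -1*(-321894) = 321894)
1611754/L(321) + (358855/(-939866) - 526114/899359)/j = 1611754/(-3/2 + (45/4)*321) + (358855/(-939866) - 526114/899359)/321894 = 1611754/(-3/2 + 14445/4) + (358855*(-1/939866) - 526114*1/899359)*(1/321894) = 1611754/(14439/4) + (-358855/939866 - 526114/899359)*(1/321894) = 1611754*(4/14439) - 817216134669/845276945894*1/321894 = 6447016/14439 - 30267264247/10077391748948268 = 7218789489634270945095/16167495495896004628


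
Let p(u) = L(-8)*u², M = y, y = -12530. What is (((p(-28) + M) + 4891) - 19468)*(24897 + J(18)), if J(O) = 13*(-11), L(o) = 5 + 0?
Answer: -573970998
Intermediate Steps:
M = -12530
L(o) = 5
J(O) = -143
p(u) = 5*u²
(((p(-28) + M) + 4891) - 19468)*(24897 + J(18)) = (((5*(-28)² - 12530) + 4891) - 19468)*(24897 - 143) = (((5*784 - 12530) + 4891) - 19468)*24754 = (((3920 - 12530) + 4891) - 19468)*24754 = ((-8610 + 4891) - 19468)*24754 = (-3719 - 19468)*24754 = -23187*24754 = -573970998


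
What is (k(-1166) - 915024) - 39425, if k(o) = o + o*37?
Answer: -998757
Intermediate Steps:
k(o) = 38*o (k(o) = o + 37*o = 38*o)
(k(-1166) - 915024) - 39425 = (38*(-1166) - 915024) - 39425 = (-44308 - 915024) - 39425 = -959332 - 39425 = -998757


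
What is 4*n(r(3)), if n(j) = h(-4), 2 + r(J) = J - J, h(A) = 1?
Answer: 4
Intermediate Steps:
r(J) = -2 (r(J) = -2 + (J - J) = -2 + 0 = -2)
n(j) = 1
4*n(r(3)) = 4*1 = 4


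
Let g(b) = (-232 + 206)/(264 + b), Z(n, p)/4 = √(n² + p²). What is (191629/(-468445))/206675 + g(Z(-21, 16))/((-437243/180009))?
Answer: 7476188734535276702/154893013432366241375 - 2340117*√697/3199744274 ≈ 0.028959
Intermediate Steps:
Z(n, p) = 4*√(n² + p²)
g(b) = -26/(264 + b)
(191629/(-468445))/206675 + g(Z(-21, 16))/((-437243/180009)) = (191629/(-468445))/206675 + (-26/(264 + 4*√((-21)² + 16²)))/((-437243/180009)) = (191629*(-1/468445))*(1/206675) + (-26/(264 + 4*√(441 + 256)))/((-437243*1/180009)) = -191629/468445*1/206675 + (-26/(264 + 4*√697))/(-437243/180009) = -191629/96815870375 - 26/(264 + 4*√697)*(-180009/437243) = -191629/96815870375 + 4680234/(437243*(264 + 4*√697))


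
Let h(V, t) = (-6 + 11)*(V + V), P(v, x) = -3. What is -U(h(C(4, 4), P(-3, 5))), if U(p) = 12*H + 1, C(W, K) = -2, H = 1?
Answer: -13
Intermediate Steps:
h(V, t) = 10*V (h(V, t) = 5*(2*V) = 10*V)
U(p) = 13 (U(p) = 12*1 + 1 = 12 + 1 = 13)
-U(h(C(4, 4), P(-3, 5))) = -1*13 = -13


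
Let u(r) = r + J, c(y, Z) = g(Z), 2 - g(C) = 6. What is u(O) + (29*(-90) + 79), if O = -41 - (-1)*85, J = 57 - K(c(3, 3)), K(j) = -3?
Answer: -2427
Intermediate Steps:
g(C) = -4 (g(C) = 2 - 1*6 = 2 - 6 = -4)
c(y, Z) = -4
J = 60 (J = 57 - 1*(-3) = 57 + 3 = 60)
O = 44 (O = -41 - 1*(-85) = -41 + 85 = 44)
u(r) = 60 + r (u(r) = r + 60 = 60 + r)
u(O) + (29*(-90) + 79) = (60 + 44) + (29*(-90) + 79) = 104 + (-2610 + 79) = 104 - 2531 = -2427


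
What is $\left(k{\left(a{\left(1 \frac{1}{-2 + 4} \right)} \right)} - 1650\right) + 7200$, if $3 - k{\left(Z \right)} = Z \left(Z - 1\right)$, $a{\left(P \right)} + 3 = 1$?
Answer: $5547$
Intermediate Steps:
$a{\left(P \right)} = -2$ ($a{\left(P \right)} = -3 + 1 = -2$)
$k{\left(Z \right)} = 3 - Z \left(-1 + Z\right)$ ($k{\left(Z \right)} = 3 - Z \left(Z - 1\right) = 3 - Z \left(-1 + Z\right)$)
$\left(k{\left(a{\left(1 \frac{1}{-2 + 4} \right)} \right)} - 1650\right) + 7200 = \left(\left(3 - 2 - \left(-2\right)^{2}\right) - 1650\right) + 7200 = \left(\left(3 - 2 - 4\right) - 1650\right) + 7200 = \left(-3 - 1650\right) + 7200 = -1653 + 7200 = 5547$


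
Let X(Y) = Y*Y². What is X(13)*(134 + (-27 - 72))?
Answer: 76895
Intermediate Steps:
X(Y) = Y³
X(13)*(134 + (-27 - 72)) = 13³*(134 + (-27 - 72)) = 2197*(134 - 99) = 2197*35 = 76895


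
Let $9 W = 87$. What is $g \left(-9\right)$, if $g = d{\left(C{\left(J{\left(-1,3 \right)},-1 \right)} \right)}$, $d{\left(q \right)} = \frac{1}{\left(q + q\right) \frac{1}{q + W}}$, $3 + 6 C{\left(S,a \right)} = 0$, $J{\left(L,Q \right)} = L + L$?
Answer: $\frac{165}{2} \approx 82.5$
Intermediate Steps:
$W = \frac{29}{3}$ ($W = \frac{1}{9} \cdot 87 = \frac{29}{3} \approx 9.6667$)
$J{\left(L,Q \right)} = 2 L$
$C{\left(S,a \right)} = - \frac{1}{2}$ ($C{\left(S,a \right)} = - \frac{1}{2} + \frac{1}{6} \cdot 0 = - \frac{1}{2} + 0 = - \frac{1}{2}$)
$d{\left(q \right)} = \frac{\frac{29}{3} + q}{2 q}$ ($d{\left(q \right)} = \frac{1}{\left(q + q\right) \frac{1}{q + \frac{29}{3}}} = \frac{1}{2 q \frac{1}{\frac{29}{3} + q}} = \frac{\frac{29}{3} + q}{2 q}$)
$g = - \frac{55}{6}$ ($g = \frac{29 + 3 \left(- \frac{1}{2}\right)}{6 \left(- \frac{1}{2}\right)} = \frac{1}{6} \left(-2\right) \left(29 - \frac{3}{2}\right) = \frac{1}{6} \left(-2\right) \frac{55}{2} = - \frac{55}{6} \approx -9.1667$)
$g \left(-9\right) = \left(- \frac{55}{6}\right) \left(-9\right) = \frac{165}{2}$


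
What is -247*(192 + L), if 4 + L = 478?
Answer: -164502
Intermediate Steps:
L = 474 (L = -4 + 478 = 474)
-247*(192 + L) = -247*(192 + 474) = -247*666 = -164502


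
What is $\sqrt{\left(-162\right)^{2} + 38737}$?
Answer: $\sqrt{64981} \approx 254.91$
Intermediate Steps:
$\sqrt{\left(-162\right)^{2} + 38737} = \sqrt{26244 + 38737} = \sqrt{64981}$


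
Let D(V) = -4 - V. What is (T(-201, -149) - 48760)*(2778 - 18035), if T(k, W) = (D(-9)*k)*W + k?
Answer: -1537661488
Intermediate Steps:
T(k, W) = k + 5*W*k (T(k, W) = ((-4 - 1*(-9))*k)*W + k = ((-4 + 9)*k)*W + k = (5*k)*W + k = 5*W*k + k = k + 5*W*k)
(T(-201, -149) - 48760)*(2778 - 18035) = (-201*(1 + 5*(-149)) - 48760)*(2778 - 18035) = (-201*(1 - 745) - 48760)*(-15257) = (-201*(-744) - 48760)*(-15257) = (149544 - 48760)*(-15257) = 100784*(-15257) = -1537661488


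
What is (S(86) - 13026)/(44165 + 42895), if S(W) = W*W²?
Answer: 62303/8706 ≈ 7.1563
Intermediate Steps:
S(W) = W³
(S(86) - 13026)/(44165 + 42895) = (86³ - 13026)/(44165 + 42895) = (636056 - 13026)/87060 = 623030*(1/87060) = 62303/8706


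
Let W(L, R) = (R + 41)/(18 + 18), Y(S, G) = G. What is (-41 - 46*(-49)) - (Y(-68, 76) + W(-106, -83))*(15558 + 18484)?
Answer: -7635790/3 ≈ -2.5453e+6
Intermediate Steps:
W(L, R) = 41/36 + R/36 (W(L, R) = (41 + R)/36 = (41 + R)*(1/36) = 41/36 + R/36)
(-41 - 46*(-49)) - (Y(-68, 76) + W(-106, -83))*(15558 + 18484) = (-41 - 46*(-49)) - (76 + (41/36 + (1/36)*(-83)))*(15558 + 18484) = (-41 + 2254) - (76 + (41/36 - 83/36))*34042 = 2213 - (76 - 7/6)*34042 = 2213 - 449*34042/6 = 2213 - 1*7642429/3 = 2213 - 7642429/3 = -7635790/3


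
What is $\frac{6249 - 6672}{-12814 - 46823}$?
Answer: $\frac{141}{19879} \approx 0.0070929$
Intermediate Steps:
$\frac{6249 - 6672}{-12814 - 46823} = - \frac{423}{-59637} = \left(-423\right) \left(- \frac{1}{59637}\right) = \frac{141}{19879}$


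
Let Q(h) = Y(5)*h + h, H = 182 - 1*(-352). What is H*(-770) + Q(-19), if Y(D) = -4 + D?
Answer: -411218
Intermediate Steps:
H = 534 (H = 182 + 352 = 534)
Q(h) = 2*h (Q(h) = (-4 + 5)*h + h = 1*h + h = h + h = 2*h)
H*(-770) + Q(-19) = 534*(-770) + 2*(-19) = -411180 - 38 = -411218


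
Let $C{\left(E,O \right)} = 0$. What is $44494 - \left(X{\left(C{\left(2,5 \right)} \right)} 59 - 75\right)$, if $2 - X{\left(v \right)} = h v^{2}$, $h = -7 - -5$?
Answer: $44451$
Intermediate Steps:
$h = -2$ ($h = -7 + 5 = -2$)
$X{\left(v \right)} = 2 + 2 v^{2}$ ($X{\left(v \right)} = 2 - - 2 v^{2} = 2 + 2 v^{2}$)
$44494 - \left(X{\left(C{\left(2,5 \right)} \right)} 59 - 75\right) = 44494 - \left(\left(2 + 2 \cdot 0^{2}\right) 59 - 75\right) = 44494 - \left(\left(2 + 2 \cdot 0\right) 59 - 75\right) = 44494 - \left(\left(2 + 0\right) 59 - 75\right) = 44494 - \left(2 \cdot 59 - 75\right) = 44494 - \left(118 - 75\right) = 44494 - 43 = 44451$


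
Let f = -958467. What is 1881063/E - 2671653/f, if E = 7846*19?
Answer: 733736936581/47627503186 ≈ 15.406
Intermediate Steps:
E = 149074
1881063/E - 2671653/f = 1881063/149074 - 2671653/(-958467) = 1881063*(1/149074) - 2671653*(-1/958467) = 1881063/149074 + 890551/319489 = 733736936581/47627503186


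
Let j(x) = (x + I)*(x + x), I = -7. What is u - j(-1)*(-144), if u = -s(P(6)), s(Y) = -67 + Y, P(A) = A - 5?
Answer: 2370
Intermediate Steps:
P(A) = -5 + A
j(x) = 2*x*(-7 + x) (j(x) = (x - 7)*(x + x) = (-7 + x)*(2*x) = 2*x*(-7 + x))
u = 66 (u = -(-67 + (-5 + 6)) = -(-67 + 1) = -1*(-66) = 66)
u - j(-1)*(-144) = 66 - 2*(-1)*(-7 - 1)*(-144) = 66 - 2*(-1)*(-8)*(-144) = 66 - 16*(-144) = 66 - 1*(-2304) = 66 + 2304 = 2370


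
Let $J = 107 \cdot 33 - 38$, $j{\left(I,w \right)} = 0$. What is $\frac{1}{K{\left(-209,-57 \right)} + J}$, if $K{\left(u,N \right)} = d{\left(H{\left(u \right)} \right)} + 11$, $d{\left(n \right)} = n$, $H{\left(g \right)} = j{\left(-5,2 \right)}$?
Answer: $\frac{1}{3504} \approx 0.00028539$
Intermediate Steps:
$H{\left(g \right)} = 0$
$J = 3493$ ($J = 3531 - 38 = 3493$)
$K{\left(u,N \right)} = 11$ ($K{\left(u,N \right)} = 0 + 11 = 11$)
$\frac{1}{K{\left(-209,-57 \right)} + J} = \frac{1}{11 + 3493} = \frac{1}{3504}$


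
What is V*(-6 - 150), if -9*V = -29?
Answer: -1508/3 ≈ -502.67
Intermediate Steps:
V = 29/9 (V = -1/9*(-29) = 29/9 ≈ 3.2222)
V*(-6 - 150) = 29*(-6 - 150)/9 = (29/9)*(-156) = -1508/3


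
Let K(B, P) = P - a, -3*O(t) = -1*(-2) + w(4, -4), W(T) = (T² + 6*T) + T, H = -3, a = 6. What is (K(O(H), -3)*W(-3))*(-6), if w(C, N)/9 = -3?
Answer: -648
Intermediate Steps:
w(C, N) = -27 (w(C, N) = 9*(-3) = -27)
W(T) = T² + 7*T
O(t) = 25/3 (O(t) = -(-1*(-2) - 27)/3 = -(2 - 27)/3 = -⅓*(-25) = 25/3)
K(B, P) = -6 + P (K(B, P) = P - 1*6 = P - 6 = -6 + P)
(K(O(H), -3)*W(-3))*(-6) = ((-6 - 3)*(-3*(7 - 3)))*(-6) = -(-27)*4*(-6) = -9*(-12)*(-6) = 108*(-6) = -648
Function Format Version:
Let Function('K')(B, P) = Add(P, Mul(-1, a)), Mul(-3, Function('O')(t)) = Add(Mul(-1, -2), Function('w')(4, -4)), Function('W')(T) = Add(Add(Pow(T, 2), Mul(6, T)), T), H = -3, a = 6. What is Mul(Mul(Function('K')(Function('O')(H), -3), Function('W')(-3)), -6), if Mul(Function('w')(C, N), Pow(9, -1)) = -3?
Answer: -648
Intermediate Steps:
Function('w')(C, N) = -27 (Function('w')(C, N) = Mul(9, -3) = -27)
Function('W')(T) = Add(Pow(T, 2), Mul(7, T))
Function('O')(t) = Rational(25, 3) (Function('O')(t) = Mul(Rational(-1, 3), Add(Mul(-1, -2), -27)) = Mul(Rational(-1, 3), Add(2, -27)) = Mul(Rational(-1, 3), -25) = Rational(25, 3))
Function('K')(B, P) = Add(-6, P) (Function('K')(B, P) = Add(P, Mul(-1, 6)) = Add(P, -6) = Add(-6, P))
Mul(Mul(Function('K')(Function('O')(H), -3), Function('W')(-3)), -6) = Mul(Mul(Add(-6, -3), Mul(-3, Add(7, -3))), -6) = Mul(Mul(-9, Mul(-3, 4)), -6) = Mul(Mul(-9, -12), -6) = Mul(108, -6) = -648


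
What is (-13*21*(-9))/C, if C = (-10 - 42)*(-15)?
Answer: 63/20 ≈ 3.1500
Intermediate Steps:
C = 780 (C = -52*(-15) = 780)
(-13*21*(-9))/C = (-13*21*(-9))/780 = -273*(-9)*(1/780) = 2457*(1/780) = 63/20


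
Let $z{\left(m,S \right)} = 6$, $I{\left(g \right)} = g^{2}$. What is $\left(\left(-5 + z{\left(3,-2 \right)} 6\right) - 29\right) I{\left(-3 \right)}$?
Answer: $18$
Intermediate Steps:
$\left(\left(-5 + z{\left(3,-2 \right)} 6\right) - 29\right) I{\left(-3 \right)} = \left(\left(-5 + 6 \cdot 6\right) - 29\right) \left(-3\right)^{2} = \left(\left(-5 + 36\right) - 29\right) 9 = \left(31 - 29\right) 9 = 2 \cdot 9 = 18$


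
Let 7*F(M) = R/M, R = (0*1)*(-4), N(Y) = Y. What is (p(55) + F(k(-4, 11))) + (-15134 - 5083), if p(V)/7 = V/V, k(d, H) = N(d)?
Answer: -20210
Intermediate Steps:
k(d, H) = d
p(V) = 7 (p(V) = 7*(V/V) = 7*1 = 7)
R = 0 (R = 0*(-4) = 0)
F(M) = 0 (F(M) = (0/M)/7 = (1/7)*0 = 0)
(p(55) + F(k(-4, 11))) + (-15134 - 5083) = (7 + 0) + (-15134 - 5083) = 7 - 20217 = -20210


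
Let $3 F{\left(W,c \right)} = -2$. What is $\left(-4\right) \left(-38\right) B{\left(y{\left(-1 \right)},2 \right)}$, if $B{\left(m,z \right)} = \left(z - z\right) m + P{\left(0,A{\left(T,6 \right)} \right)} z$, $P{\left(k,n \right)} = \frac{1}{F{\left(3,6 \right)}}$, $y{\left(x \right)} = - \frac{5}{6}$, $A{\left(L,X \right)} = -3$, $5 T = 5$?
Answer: $-456$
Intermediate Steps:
$F{\left(W,c \right)} = - \frac{2}{3}$ ($F{\left(W,c \right)} = \frac{1}{3} \left(-2\right) = - \frac{2}{3}$)
$T = 1$ ($T = \frac{1}{5} \cdot 5 = 1$)
$y{\left(x \right)} = - \frac{5}{6}$ ($y{\left(x \right)} = \left(-5\right) \frac{1}{6} = - \frac{5}{6}$)
$P{\left(k,n \right)} = - \frac{3}{2}$ ($P{\left(k,n \right)} = \frac{1}{- \frac{2}{3}} = - \frac{3}{2}$)
$B{\left(m,z \right)} = - \frac{3 z}{2}$ ($B{\left(m,z \right)} = \left(z - z\right) m - \frac{3 z}{2} = 0 m - \frac{3 z}{2} = 0 - \frac{3 z}{2} = - \frac{3 z}{2}$)
$\left(-4\right) \left(-38\right) B{\left(y{\left(-1 \right)},2 \right)} = \left(-4\right) \left(-38\right) \left(\left(- \frac{3}{2}\right) 2\right) = 152 \left(-3\right) = -456$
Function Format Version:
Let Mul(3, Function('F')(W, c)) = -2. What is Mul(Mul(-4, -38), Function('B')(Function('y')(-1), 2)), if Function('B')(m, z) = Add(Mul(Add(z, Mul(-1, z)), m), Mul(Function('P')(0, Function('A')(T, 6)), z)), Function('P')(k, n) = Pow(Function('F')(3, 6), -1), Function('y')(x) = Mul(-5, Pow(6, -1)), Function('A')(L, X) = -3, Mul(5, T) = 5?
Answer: -456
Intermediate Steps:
Function('F')(W, c) = Rational(-2, 3) (Function('F')(W, c) = Mul(Rational(1, 3), -2) = Rational(-2, 3))
T = 1 (T = Mul(Rational(1, 5), 5) = 1)
Function('y')(x) = Rational(-5, 6) (Function('y')(x) = Mul(-5, Rational(1, 6)) = Rational(-5, 6))
Function('P')(k, n) = Rational(-3, 2) (Function('P')(k, n) = Pow(Rational(-2, 3), -1) = Rational(-3, 2))
Function('B')(m, z) = Mul(Rational(-3, 2), z) (Function('B')(m, z) = Add(Mul(Add(z, Mul(-1, z)), m), Mul(Rational(-3, 2), z)) = Add(Mul(0, m), Mul(Rational(-3, 2), z)) = Add(0, Mul(Rational(-3, 2), z)) = Mul(Rational(-3, 2), z))
Mul(Mul(-4, -38), Function('B')(Function('y')(-1), 2)) = Mul(Mul(-4, -38), Mul(Rational(-3, 2), 2)) = Mul(152, -3) = -456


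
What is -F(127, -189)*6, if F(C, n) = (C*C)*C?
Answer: -12290298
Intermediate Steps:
F(C, n) = C³ (F(C, n) = C²*C = C³)
-F(127, -189)*6 = -127³*6 = -2048383*6 = -1*12290298 = -12290298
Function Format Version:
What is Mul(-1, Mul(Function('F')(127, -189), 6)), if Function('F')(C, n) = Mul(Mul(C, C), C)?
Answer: -12290298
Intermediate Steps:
Function('F')(C, n) = Pow(C, 3) (Function('F')(C, n) = Mul(Pow(C, 2), C) = Pow(C, 3))
Mul(-1, Mul(Function('F')(127, -189), 6)) = Mul(-1, Mul(Pow(127, 3), 6)) = Mul(-1, Mul(2048383, 6)) = Mul(-1, 12290298) = -12290298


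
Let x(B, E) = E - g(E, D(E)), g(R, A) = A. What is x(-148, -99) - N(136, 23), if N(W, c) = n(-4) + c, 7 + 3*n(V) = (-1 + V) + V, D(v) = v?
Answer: -53/3 ≈ -17.667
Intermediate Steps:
n(V) = -8/3 + 2*V/3 (n(V) = -7/3 + ((-1 + V) + V)/3 = -7/3 + (-1 + 2*V)/3 = -7/3 + (-1/3 + 2*V/3) = -8/3 + 2*V/3)
x(B, E) = 0 (x(B, E) = E - E = 0)
N(W, c) = -16/3 + c (N(W, c) = (-8/3 + (2/3)*(-4)) + c = (-8/3 - 8/3) + c = -16/3 + c)
x(-148, -99) - N(136, 23) = 0 - (-16/3 + 23) = 0 - 1*53/3 = 0 - 53/3 = -53/3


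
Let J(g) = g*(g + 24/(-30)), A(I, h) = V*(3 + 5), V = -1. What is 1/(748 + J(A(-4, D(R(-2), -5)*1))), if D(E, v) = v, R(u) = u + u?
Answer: 5/4092 ≈ 0.0012219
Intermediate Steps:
R(u) = 2*u
A(I, h) = -8 (A(I, h) = -(3 + 5) = -1*8 = -8)
J(g) = g*(-⅘ + g) (J(g) = g*(g + 24*(-1/30)) = g*(g - ⅘) = g*(-⅘ + g))
1/(748 + J(A(-4, D(R(-2), -5)*1))) = 1/(748 + (⅕)*(-8)*(-4 + 5*(-8))) = 1/(748 + (⅕)*(-8)*(-4 - 40)) = 1/(748 + (⅕)*(-8)*(-44)) = 1/(748 + 352/5) = 1/(4092/5) = 5/4092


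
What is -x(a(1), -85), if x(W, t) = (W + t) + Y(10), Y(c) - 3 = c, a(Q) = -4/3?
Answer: 220/3 ≈ 73.333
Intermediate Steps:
a(Q) = -4/3 (a(Q) = -4*1/3 = -4/3)
Y(c) = 3 + c
x(W, t) = 13 + W + t (x(W, t) = (W + t) + (3 + 10) = (W + t) + 13 = 13 + W + t)
-x(a(1), -85) = -(13 - 4/3 - 85) = -1*(-220/3) = 220/3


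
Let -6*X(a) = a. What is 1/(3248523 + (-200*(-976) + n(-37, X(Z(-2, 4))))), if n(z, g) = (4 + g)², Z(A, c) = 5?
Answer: 36/123974389 ≈ 2.9038e-7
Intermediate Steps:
X(a) = -a/6
1/(3248523 + (-200*(-976) + n(-37, X(Z(-2, 4))))) = 1/(3248523 + (-200*(-976) + (4 - ⅙*5)²)) = 1/(3248523 + (195200 + (4 - ⅚)²)) = 1/(3248523 + (195200 + (19/6)²)) = 1/(3248523 + (195200 + 361/36)) = 1/(3248523 + 7027561/36) = 1/(123974389/36) = 36/123974389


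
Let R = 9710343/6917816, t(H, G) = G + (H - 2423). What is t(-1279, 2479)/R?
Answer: -8460488968/9710343 ≈ -871.29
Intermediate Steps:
t(H, G) = -2423 + G + H (t(H, G) = G + (-2423 + H) = -2423 + G + H)
R = 9710343/6917816 (R = 9710343*(1/6917816) = 9710343/6917816 ≈ 1.4037)
t(-1279, 2479)/R = (-2423 + 2479 - 1279)/(9710343/6917816) = -1223*6917816/9710343 = -8460488968/9710343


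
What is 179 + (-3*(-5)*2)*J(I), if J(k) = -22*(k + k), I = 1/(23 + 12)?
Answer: 989/7 ≈ 141.29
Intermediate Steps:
I = 1/35 ≈ 0.028571
J(k) = -44*k
179 + (-3*(-5)*2)*J(I) = 179 + (-3*(-5)*2)*(-44*1/35) = 179 + (15*2)*(-44/35) = 179 + 30*(-44/35) = 179 - 264/7 = 989/7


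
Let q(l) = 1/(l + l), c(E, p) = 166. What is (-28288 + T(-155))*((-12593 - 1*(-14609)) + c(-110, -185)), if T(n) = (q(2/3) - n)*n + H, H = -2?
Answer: -228809975/2 ≈ -1.1440e+8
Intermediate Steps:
q(l) = 1/(2*l)
T(n) = -2 + n*(¾ - n) (T(n) = (1/(2*((2/3))) - n)*n - 2 = (1/(2*((2*(⅓)))) - n)*n - 2 = (1/(2*(⅔)) - n)*n - 2 = ((½)*(3/2) - n)*n - 2 = (¾ - n)*n - 2 = n*(¾ - n) - 2 = -2 + n*(¾ - n))
(-28288 + T(-155))*((-12593 - 1*(-14609)) + c(-110, -185)) = (-28288 + (-2 - 1*(-155)² + (¾)*(-155)))*((-12593 - 1*(-14609)) + 166) = (-28288 + (-2 - 1*24025 - 465/4))*((-12593 + 14609) + 166) = (-28288 + (-2 - 24025 - 465/4))*(2016 + 166) = (-28288 - 96573/4)*2182 = -209725/4*2182 = -228809975/2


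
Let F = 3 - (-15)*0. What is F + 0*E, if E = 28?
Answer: 3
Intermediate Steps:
F = 3 (F = 3 - 3*0 = 3 + 0 = 3)
F + 0*E = 3 + 0*28 = 3 + 0 = 3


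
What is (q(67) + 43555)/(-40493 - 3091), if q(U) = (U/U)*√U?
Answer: -43555/43584 - √67/43584 ≈ -0.99952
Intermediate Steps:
q(U) = √U (q(U) = 1*√U = √U)
(q(67) + 43555)/(-40493 - 3091) = (√67 + 43555)/(-40493 - 3091) = (43555 + √67)/(-43584) = (43555 + √67)*(-1/43584) = -43555/43584 - √67/43584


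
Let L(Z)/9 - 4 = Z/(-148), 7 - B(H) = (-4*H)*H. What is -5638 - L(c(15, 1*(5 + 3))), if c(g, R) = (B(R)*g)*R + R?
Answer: -138910/37 ≈ -3754.3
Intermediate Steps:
B(H) = 7 + 4*H² (B(H) = 7 - (-4*H)*H = 7 - (-4)*H² = 7 + 4*H²)
c(g, R) = R + R*g*(7 + 4*R²) (c(g, R) = ((7 + 4*R²)*g)*R + R = (g*(7 + 4*R²))*R + R = R*g*(7 + 4*R²) + R = R + R*g*(7 + 4*R²))
L(Z) = 36 - 9*Z/148 (L(Z) = 36 + 9*(Z/(-148)) = 36 + 9*(Z*(-1/148)) = 36 + 9*(-Z/148) = 36 - 9*Z/148)
-5638 - L(c(15, 1*(5 + 3))) = -5638 - (36 - 9*1*(5 + 3)*(1 + 15*(7 + 4*(1*(5 + 3))²))/148) = -5638 - (36 - 9*1*8*(1 + 15*(7 + 4*(1*8)²))/148) = -5638 - (36 - 18*(1 + 15*(7 + 4*8²))/37) = -5638 - (36 - 18*(1 + 15*(7 + 4*64))/37) = -5638 - (36 - 18*(1 + 15*(7 + 256))/37) = -5638 - (36 - 18*(1 + 15*263)/37) = -5638 - (36 - 18*(1 + 3945)/37) = -5638 - (36 - 18*3946/37) = -5638 - (36 - 9/148*31568) = -5638 - (36 - 71028/37) = -5638 - 1*(-69696/37) = -5638 + 69696/37 = -138910/37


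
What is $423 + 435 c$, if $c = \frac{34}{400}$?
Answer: $\frac{18399}{40} \approx 459.98$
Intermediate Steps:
$c = \frac{17}{200}$ ($c = 34 \cdot \frac{1}{400} = \frac{17}{200} \approx 0.085$)
$423 + 435 c = 423 + 435 \cdot \frac{17}{200} = 423 + \frac{1479}{40} = \frac{18399}{40}$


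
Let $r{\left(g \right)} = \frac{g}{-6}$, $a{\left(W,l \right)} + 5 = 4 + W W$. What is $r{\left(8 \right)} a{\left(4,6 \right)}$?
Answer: $-20$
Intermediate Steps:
$a{\left(W,l \right)} = -1 + W^{2}$ ($a{\left(W,l \right)} = -5 + \left(4 + W W\right) = -5 + \left(4 + W^{2}\right) = -1 + W^{2}$)
$r{\left(g \right)} = - \frac{g}{6}$ ($r{\left(g \right)} = g \left(- \frac{1}{6}\right) = - \frac{g}{6}$)
$r{\left(8 \right)} a{\left(4,6 \right)} = \left(- \frac{1}{6}\right) 8 \left(-1 + 4^{2}\right) = - \frac{4 \left(-1 + 16\right)}{3} = \left(- \frac{4}{3}\right) 15 = -20$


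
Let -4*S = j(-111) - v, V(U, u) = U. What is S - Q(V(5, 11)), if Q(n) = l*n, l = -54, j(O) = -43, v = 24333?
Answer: 6364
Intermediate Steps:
Q(n) = -54*n
S = 6094 (S = -(-43 - 1*24333)/4 = -(-43 - 24333)/4 = -¼*(-24376) = 6094)
S - Q(V(5, 11)) = 6094 - (-54)*5 = 6094 - 1*(-270) = 6094 + 270 = 6364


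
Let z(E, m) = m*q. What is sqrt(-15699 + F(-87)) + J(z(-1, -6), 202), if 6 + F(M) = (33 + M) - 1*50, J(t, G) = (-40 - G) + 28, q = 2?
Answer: -214 + I*sqrt(15809) ≈ -214.0 + 125.73*I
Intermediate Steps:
z(E, m) = 2*m (z(E, m) = m*2 = 2*m)
J(t, G) = -12 - G
F(M) = -23 + M (F(M) = -6 + ((33 + M) - 1*50) = -6 + ((33 + M) - 50) = -6 + (-17 + M) = -23 + M)
sqrt(-15699 + F(-87)) + J(z(-1, -6), 202) = sqrt(-15699 + (-23 - 87)) + (-12 - 1*202) = sqrt(-15699 - 110) + (-12 - 202) = sqrt(-15809) - 214 = I*sqrt(15809) - 214 = -214 + I*sqrt(15809)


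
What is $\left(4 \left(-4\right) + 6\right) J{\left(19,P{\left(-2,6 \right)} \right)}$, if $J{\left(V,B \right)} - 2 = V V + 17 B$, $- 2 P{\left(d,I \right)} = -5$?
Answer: $-4055$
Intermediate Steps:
$P{\left(d,I \right)} = \frac{5}{2}$ ($P{\left(d,I \right)} = \left(- \frac{1}{2}\right) \left(-5\right) = \frac{5}{2}$)
$J{\left(V,B \right)} = 2 + V^{2} + 17 B$ ($J{\left(V,B \right)} = 2 + \left(V V + 17 B\right) = 2 + \left(V^{2} + 17 B\right) = 2 + V^{2} + 17 B$)
$\left(4 \left(-4\right) + 6\right) J{\left(19,P{\left(-2,6 \right)} \right)} = \left(4 \left(-4\right) + 6\right) \left(2 + 19^{2} + 17 \cdot \frac{5}{2}\right) = \left(-16 + 6\right) \left(2 + 361 + \frac{85}{2}\right) = \left(-10\right) \frac{811}{2} = -4055$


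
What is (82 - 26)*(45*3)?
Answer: 7560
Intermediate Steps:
(82 - 26)*(45*3) = 56*135 = 7560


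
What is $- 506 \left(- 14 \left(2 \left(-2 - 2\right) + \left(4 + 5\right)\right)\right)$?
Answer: $7084$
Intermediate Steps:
$- 506 \left(- 14 \left(2 \left(-2 - 2\right) + \left(4 + 5\right)\right)\right) = - 506 \left(- 14 \left(2 \left(-2 - 2\right) + 9\right)\right) = - 506 \left(- 14 \left(2 \left(-4\right) + 9\right)\right) = - 506 \left(- 14 \left(-8 + 9\right)\right) = - 506 \left(\left(-14\right) 1\right) = \left(-506\right) \left(-14\right) = 7084$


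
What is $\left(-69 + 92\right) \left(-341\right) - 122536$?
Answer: $-130379$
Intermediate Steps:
$\left(-69 + 92\right) \left(-341\right) - 122536 = 23 \left(-341\right) - 122536 = -7843 - 122536 = -130379$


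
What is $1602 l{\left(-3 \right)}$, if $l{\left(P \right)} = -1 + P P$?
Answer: $12816$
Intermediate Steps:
$l{\left(P \right)} = -1 + P^{2}$
$1602 l{\left(-3 \right)} = 1602 \left(-1 + \left(-3\right)^{2}\right) = 1602 \left(-1 + 9\right) = 1602 \cdot 8 = 12816$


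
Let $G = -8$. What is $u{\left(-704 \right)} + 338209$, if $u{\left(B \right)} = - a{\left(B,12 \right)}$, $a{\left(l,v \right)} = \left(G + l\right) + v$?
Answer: $338909$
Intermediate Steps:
$a{\left(l,v \right)} = -8 + l + v$ ($a{\left(l,v \right)} = \left(-8 + l\right) + v = -8 + l + v$)
$u{\left(B \right)} = -4 - B$ ($u{\left(B \right)} = - (-8 + B + 12) = - (4 + B) = -4 - B$)
$u{\left(-704 \right)} + 338209 = \left(-4 - -704\right) + 338209 = \left(-4 + 704\right) + 338209 = 700 + 338209 = 338909$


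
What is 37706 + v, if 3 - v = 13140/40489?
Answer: 1526786561/40489 ≈ 37709.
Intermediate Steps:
v = 108327/40489 (v = 3 - 13140/40489 = 108327/40489 ≈ 2.6755)
37706 + v = 37706 + 108327/40489 = 1526786561/40489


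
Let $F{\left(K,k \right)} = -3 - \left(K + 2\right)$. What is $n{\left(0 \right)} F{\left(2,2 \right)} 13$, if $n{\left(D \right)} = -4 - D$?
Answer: $364$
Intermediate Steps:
$F{\left(K,k \right)} = -5 - K$ ($F{\left(K,k \right)} = -3 - \left(2 + K\right) = -5 - K$)
$n{\left(0 \right)} F{\left(2,2 \right)} 13 = \left(-4 - 0\right) \left(-5 - 2\right) 13 = \left(-4 + 0\right) \left(-5 - 2\right) 13 = \left(-4\right) \left(-7\right) 13 = 28 \cdot 13 = 364$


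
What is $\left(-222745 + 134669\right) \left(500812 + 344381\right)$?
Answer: $-74441218668$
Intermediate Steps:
$\left(-222745 + 134669\right) \left(500812 + 344381\right) = \left(-88076\right) 845193 = -74441218668$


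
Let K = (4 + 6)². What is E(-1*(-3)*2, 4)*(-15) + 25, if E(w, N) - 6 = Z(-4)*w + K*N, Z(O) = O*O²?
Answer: -305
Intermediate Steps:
Z(O) = O³
K = 100 (K = 10² = 100)
E(w, N) = 6 - 64*w + 100*N (E(w, N) = 6 + ((-4)³*w + 100*N) = 6 + (-64*w + 100*N) = 6 - 64*w + 100*N)
E(-1*(-3)*2, 4)*(-15) + 25 = (6 - 64*(-1*(-3))*2 + 100*4)*(-15) + 25 = (6 - 192*2 + 400)*(-15) + 25 = (6 - 64*6 + 400)*(-15) + 25 = (6 - 384 + 400)*(-15) + 25 = 22*(-15) + 25 = -330 + 25 = -305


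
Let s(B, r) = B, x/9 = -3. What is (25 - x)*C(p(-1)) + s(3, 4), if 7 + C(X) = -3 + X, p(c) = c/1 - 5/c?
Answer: -309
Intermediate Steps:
x = -27 (x = 9*(-3) = -27)
p(c) = c - 5/c (p(c) = c*1 - 5/c = c - 5/c)
C(X) = -10 + X (C(X) = -7 + (-3 + X) = -10 + X)
(25 - x)*C(p(-1)) + s(3, 4) = (25 - 1*(-27))*(-10 + (-1 - 5/(-1))) + 3 = (25 + 27)*(-10 + (-1 - 5*(-1))) + 3 = 52*(-10 + (-1 + 5)) + 3 = 52*(-10 + 4) + 3 = 52*(-6) + 3 = -312 + 3 = -309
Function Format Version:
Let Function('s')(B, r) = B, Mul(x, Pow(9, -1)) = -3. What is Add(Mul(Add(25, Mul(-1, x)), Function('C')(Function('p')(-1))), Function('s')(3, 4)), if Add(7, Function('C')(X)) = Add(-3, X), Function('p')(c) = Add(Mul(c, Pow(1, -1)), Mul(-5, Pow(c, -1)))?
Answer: -309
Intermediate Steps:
x = -27 (x = Mul(9, -3) = -27)
Function('p')(c) = Add(c, Mul(-5, Pow(c, -1))) (Function('p')(c) = Add(Mul(c, 1), Mul(-5, Pow(c, -1))) = Add(c, Mul(-5, Pow(c, -1))))
Function('C')(X) = Add(-10, X) (Function('C')(X) = Add(-7, Add(-3, X)) = Add(-10, X))
Add(Mul(Add(25, Mul(-1, x)), Function('C')(Function('p')(-1))), Function('s')(3, 4)) = Add(Mul(Add(25, Mul(-1, -27)), Add(-10, Add(-1, Mul(-5, Pow(-1, -1))))), 3) = Add(Mul(Add(25, 27), Add(-10, Add(-1, Mul(-5, -1)))), 3) = Add(Mul(52, Add(-10, Add(-1, 5))), 3) = Add(Mul(52, Add(-10, 4)), 3) = Add(Mul(52, -6), 3) = Add(-312, 3) = -309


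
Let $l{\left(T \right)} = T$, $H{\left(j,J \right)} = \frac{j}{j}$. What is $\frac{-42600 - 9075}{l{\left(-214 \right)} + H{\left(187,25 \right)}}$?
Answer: $\frac{17225}{71} \approx 242.61$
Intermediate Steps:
$H{\left(j,J \right)} = 1$
$\frac{-42600 - 9075}{l{\left(-214 \right)} + H{\left(187,25 \right)}} = \frac{-42600 - 9075}{-214 + 1} = \frac{-42600 + \left(-17002 + 7927\right)}{-213} = \left(-42600 - 9075\right) \left(- \frac{1}{213}\right) = \left(-51675\right) \left(- \frac{1}{213}\right) = \frac{17225}{71}$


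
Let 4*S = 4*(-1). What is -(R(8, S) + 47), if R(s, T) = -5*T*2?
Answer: -57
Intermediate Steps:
S = -1 (S = (4*(-1))/4 = (¼)*(-4) = -1)
R(s, T) = -10*T
-(R(8, S) + 47) = -(-10*(-1) + 47) = -(10 + 47) = -1*57 = -57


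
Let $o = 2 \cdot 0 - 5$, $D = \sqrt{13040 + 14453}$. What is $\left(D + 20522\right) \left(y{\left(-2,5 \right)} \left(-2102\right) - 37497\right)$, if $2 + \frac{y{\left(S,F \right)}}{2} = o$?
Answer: $-165592018 - 8069 \sqrt{27493} \approx -1.6693 \cdot 10^{8}$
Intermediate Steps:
$D = \sqrt{27493} \approx 165.81$
$o = -5$ ($o = 0 - 5 = -5$)
$y{\left(S,F \right)} = -14$ ($y{\left(S,F \right)} = -4 + 2 \left(-5\right) = -4 - 10 = -14$)
$\left(D + 20522\right) \left(y{\left(-2,5 \right)} \left(-2102\right) - 37497\right) = \left(\sqrt{27493} + 20522\right) \left(\left(-14\right) \left(-2102\right) - 37497\right) = \left(20522 + \sqrt{27493}\right) \left(29428 - 37497\right) = \left(20522 + \sqrt{27493}\right) \left(-8069\right) = -165592018 - 8069 \sqrt{27493}$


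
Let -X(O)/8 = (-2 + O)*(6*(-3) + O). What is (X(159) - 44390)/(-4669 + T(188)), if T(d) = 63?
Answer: 110743/2303 ≈ 48.086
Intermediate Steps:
X(O) = -8*(-18 + O)*(-2 + O) (X(O) = -8*(-2 + O)*(6*(-3) + O) = -8*(-2 + O)*(-18 + O) = -8*(-18 + O)*(-2 + O))
(X(159) - 44390)/(-4669 + T(188)) = ((-288 - 8*159² + 160*159) - 44390)/(-4669 + 63) = ((-288 - 8*25281 + 25440) - 44390)/(-4606) = ((-288 - 202248 + 25440) - 44390)*(-1/4606) = (-177096 - 44390)*(-1/4606) = -221486*(-1/4606) = 110743/2303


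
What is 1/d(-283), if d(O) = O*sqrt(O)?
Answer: I*sqrt(283)/80089 ≈ 0.00021005*I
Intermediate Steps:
d(O) = O**(3/2)
1/d(-283) = 1/((-283)**(3/2)) = 1/(-283*I*sqrt(283)) = I*sqrt(283)/80089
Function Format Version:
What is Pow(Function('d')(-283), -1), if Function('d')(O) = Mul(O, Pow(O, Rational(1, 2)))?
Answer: Mul(Rational(1, 80089), I, Pow(283, Rational(1, 2))) ≈ Mul(0.00021005, I)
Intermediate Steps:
Function('d')(O) = Pow(O, Rational(3, 2))
Pow(Function('d')(-283), -1) = Pow(Pow(-283, Rational(3, 2)), -1) = Pow(Mul(-283, I, Pow(283, Rational(1, 2))), -1) = Mul(Rational(1, 80089), I, Pow(283, Rational(1, 2)))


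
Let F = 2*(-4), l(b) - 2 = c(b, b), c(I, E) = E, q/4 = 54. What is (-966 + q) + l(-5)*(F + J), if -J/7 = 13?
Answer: -453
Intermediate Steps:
J = -91 (J = -7*13 = -91)
q = 216 (q = 4*54 = 216)
l(b) = 2 + b
F = -8
(-966 + q) + l(-5)*(F + J) = (-966 + 216) + (2 - 5)*(-8 - 91) = -750 - 3*(-99) = -750 + 297 = -453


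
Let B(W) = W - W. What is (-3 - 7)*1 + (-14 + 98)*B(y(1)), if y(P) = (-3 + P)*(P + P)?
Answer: -10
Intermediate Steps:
y(P) = 2*P*(-3 + P) (y(P) = (-3 + P)*(2*P) = 2*P*(-3 + P))
B(W) = 0
(-3 - 7)*1 + (-14 + 98)*B(y(1)) = (-3 - 7)*1 + (-14 + 98)*0 = -10*1 + 84*0 = -10 + 0 = -10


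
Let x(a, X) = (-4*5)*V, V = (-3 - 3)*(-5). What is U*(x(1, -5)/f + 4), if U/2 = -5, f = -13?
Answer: -6520/13 ≈ -501.54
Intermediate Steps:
V = 30 (V = -6*(-5) = 30)
x(a, X) = -600 (x(a, X) = -4*5*30 = -20*30 = -600)
U = -10 (U = 2*(-5) = -10)
U*(x(1, -5)/f + 4) = -10*(-600/(-13) + 4) = -10*(-600*(-1/13) + 4) = -10*(600/13 + 4) = -10*652/13 = -6520/13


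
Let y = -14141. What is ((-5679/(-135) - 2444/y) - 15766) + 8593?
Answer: -1512541264/212115 ≈ -7130.8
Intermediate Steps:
((-5679/(-135) - 2444/y) - 15766) + 8593 = ((-5679/(-135) - 2444/(-14141)) - 15766) + 8593 = ((-5679*(-1/135) - 2444*(-1/14141)) - 15766) + 8593 = ((631/15 + 2444/14141) - 15766) + 8593 = (8959631/212115 - 15766) + 8593 = -3335245459/212115 + 8593 = -1512541264/212115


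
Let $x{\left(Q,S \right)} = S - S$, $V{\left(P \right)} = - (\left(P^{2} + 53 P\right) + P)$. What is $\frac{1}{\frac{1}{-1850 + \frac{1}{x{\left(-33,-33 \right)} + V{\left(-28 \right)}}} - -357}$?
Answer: $\frac{1346799}{480806515} \approx 0.0028011$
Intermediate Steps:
$V{\left(P \right)} = - P^{2} - 54 P$ ($V{\left(P \right)} = - (P^{2} + 54 P) = - P^{2} - 54 P$)
$x{\left(Q,S \right)} = 0$
$\frac{1}{\frac{1}{-1850 + \frac{1}{x{\left(-33,-33 \right)} + V{\left(-28 \right)}}} - -357} = \frac{1}{\frac{1}{-1850 + \frac{1}{0 - - 28 \left(54 - 28\right)}} - -357} = \frac{1}{\frac{1}{-1850 + \frac{1}{0 - \left(-28\right) 26}} + 357} = \frac{1}{\frac{1}{-1850 + \frac{1}{0 + 728}} + 357} = \frac{1}{\frac{1}{-1850 + \frac{1}{728}} + 357} = \frac{1}{\frac{1}{- \frac{1346799}{728}} + 357} = \frac{1}{- \frac{728}{1346799} + 357} = \frac{1}{\frac{480806515}{1346799}} = \frac{1346799}{480806515}$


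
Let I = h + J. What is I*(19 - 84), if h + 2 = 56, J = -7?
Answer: -3055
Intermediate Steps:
h = 54 (h = -2 + 56 = 54)
I = 47 (I = 54 - 7 = 47)
I*(19 - 84) = 47*(19 - 84) = 47*(-65) = -3055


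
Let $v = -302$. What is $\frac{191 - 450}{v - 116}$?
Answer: $\frac{259}{418} \approx 0.61962$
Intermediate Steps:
$\frac{191 - 450}{v - 116} = \frac{191 - 450}{-302 - 116} = - \frac{259}{-418} = \left(-259\right) \left(- \frac{1}{418}\right) = \frac{259}{418}$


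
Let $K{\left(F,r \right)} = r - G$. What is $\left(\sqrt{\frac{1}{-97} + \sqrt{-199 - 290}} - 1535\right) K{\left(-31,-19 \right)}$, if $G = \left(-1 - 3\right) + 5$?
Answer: $30700 - \frac{20 \sqrt{-97 + 9409 i \sqrt{489}}}{97} \approx 30634.0 - 66.519 i$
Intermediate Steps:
$G = 1$ ($G = -4 + 5 = 1$)
$K{\left(F,r \right)} = -1 + r$ ($K{\left(F,r \right)} = r - 1 = -1 + r$)
$\left(\sqrt{\frac{1}{-97} + \sqrt{-199 - 290}} - 1535\right) K{\left(-31,-19 \right)} = \left(\sqrt{\frac{1}{-97} + \sqrt{-199 - 290}} - 1535\right) \left(-1 - 19\right) = \left(\sqrt{- \frac{1}{97} + \sqrt{-489}} - 1535\right) \left(-20\right) = \left(\sqrt{- \frac{1}{97} + i \sqrt{489}} - 1535\right) \left(-20\right) = \left(-1535 + \sqrt{- \frac{1}{97} + i \sqrt{489}}\right) \left(-20\right) = 30700 - 20 \sqrt{- \frac{1}{97} + i \sqrt{489}}$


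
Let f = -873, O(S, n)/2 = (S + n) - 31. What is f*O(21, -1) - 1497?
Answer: 17709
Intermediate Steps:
O(S, n) = -62 + 2*S + 2*n (O(S, n) = 2*((S + n) - 31) = 2*(-31 + S + n) = -62 + 2*S + 2*n)
f*O(21, -1) - 1497 = -873*(-62 + 2*21 + 2*(-1)) - 1497 = -873*(-62 + 42 - 2) - 1497 = -873*(-22) - 1497 = 19206 - 1497 = 17709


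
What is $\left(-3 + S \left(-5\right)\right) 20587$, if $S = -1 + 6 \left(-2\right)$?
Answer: $1276394$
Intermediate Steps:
$S = -13$ ($S = -1 - 12 = -13$)
$\left(-3 + S \left(-5\right)\right) 20587 = \left(-3 - -65\right) 20587 = \left(-3 + 65\right) 20587 = 62 \cdot 20587 = 1276394$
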